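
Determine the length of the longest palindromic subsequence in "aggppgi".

4

Using dp[i][j] = 2 + dp[i+1][j−1] if the ends match, else max(dp[i+1][j], dp[i][j−1]):
dp[1][7] = 4. A witness is gppg at positions 3,4,5,6.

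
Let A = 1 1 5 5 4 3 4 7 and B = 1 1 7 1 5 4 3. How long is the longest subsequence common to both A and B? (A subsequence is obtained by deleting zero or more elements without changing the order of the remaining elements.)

5

Backtracking the LCS table gives one alignment: 1 (A1,B2) → 1 (A2,B4) → 5 (A4,B5) → 4 (A5,B6) → 3 (A6,B7).
So the longest common subsequence has length 5.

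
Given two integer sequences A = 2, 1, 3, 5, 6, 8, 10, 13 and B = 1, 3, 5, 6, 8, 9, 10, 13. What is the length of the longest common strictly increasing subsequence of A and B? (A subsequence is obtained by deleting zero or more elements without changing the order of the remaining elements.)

A longest common strictly increasing subsequence is 1, 3, 5, 6, 8, 10, 13 (length 7); it appears in order in both A and B, and no longer such subsequence exists.

7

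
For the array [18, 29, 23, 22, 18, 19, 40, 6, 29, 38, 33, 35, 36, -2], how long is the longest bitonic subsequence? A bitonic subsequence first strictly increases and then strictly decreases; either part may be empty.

7

One longest bitonic subsequence is 18, 29, 23, 22, 19, 6, -2 (positions 1,2,3,4,6,8,14): it rises to 29 then falls. Length 7 is optimal.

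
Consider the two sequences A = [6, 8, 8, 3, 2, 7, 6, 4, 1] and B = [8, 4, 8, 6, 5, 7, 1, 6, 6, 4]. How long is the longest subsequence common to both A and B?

5

A longest common subsequence is 8, 8, 7, 6, 4 (length 5); the LCS DP confirms no longer common subsequence exists.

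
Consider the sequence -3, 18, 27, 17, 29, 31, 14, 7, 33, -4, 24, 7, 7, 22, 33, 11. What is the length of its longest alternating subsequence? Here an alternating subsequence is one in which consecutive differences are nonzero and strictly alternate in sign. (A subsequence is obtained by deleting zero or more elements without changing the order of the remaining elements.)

11

A longest alternating subsequence is -3, 18, 17, 29, 14, 33, -4, 24, 7, 22, 11 (positions 1,2,4,5,7,9,10,11,12,14,16); its 10 consecutive differences strictly alternate in sign, and length 11 is optimal.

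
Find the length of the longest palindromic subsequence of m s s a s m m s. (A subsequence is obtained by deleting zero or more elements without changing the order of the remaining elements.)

One longest palindromic subsequence is ssass (positions 2,3,4,5,8); it reads the same forward and backward, and the interval DP gives dp[1][8] = 5.

5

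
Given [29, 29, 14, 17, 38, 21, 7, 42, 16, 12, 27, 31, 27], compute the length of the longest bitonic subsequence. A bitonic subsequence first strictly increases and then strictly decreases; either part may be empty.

6

Let inc[i] be the LIS ending at i and dec[i] the longest strictly decreasing subsequence starting at i. inc = [1, 1, 1, 2, 3, 3, 1, 4, 2, 2, 4, 5, 4], dec = [4, 4, 2, 3, 4, 3, 1, 3, 2, 1, 1, 2, 1].
max_i inc[i]+dec[i]−1 = 6, with one witness 14, 17, 38, 21, 16, 12.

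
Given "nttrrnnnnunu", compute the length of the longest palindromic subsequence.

6

One longest palindromic subsequence is nnnnnn (positions 1,6,7,8,9,11); it reads the same forward and backward, and the interval DP gives dp[1][12] = 6.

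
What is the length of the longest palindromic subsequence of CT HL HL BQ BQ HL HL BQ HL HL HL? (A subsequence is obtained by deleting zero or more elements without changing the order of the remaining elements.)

8

Using dp[i][j] = 2 + dp[i+1][j−1] if the ends match, else max(dp[i+1][j], dp[i][j−1]):
dp[1][11] = 8. A witness is HL HL BQ HL HL BQ HL HL at positions 2,3,5,6,7,8,10,11.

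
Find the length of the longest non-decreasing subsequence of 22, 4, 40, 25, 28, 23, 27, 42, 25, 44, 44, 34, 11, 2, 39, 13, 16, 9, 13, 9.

One longest non-decreasing subsequence is 22, 25, 28, 42, 44, 44 (positions 1,4,5,8,10,11), of length 6; no longer one exists.

6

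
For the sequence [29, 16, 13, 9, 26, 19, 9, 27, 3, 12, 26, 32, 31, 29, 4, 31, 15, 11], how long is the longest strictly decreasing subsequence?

5

Scanning left to right, the best length ending at each element is: 29→1, 16→2, 13→3, 9→4, 26→2, 19→3, 9→4, 27→2, 3→5, 12→4, 26→3, 32→1, 31→2, 29→3, 4→5, 31→2, 15→4, 11→5.
So the longest decreasing subsequence has length 5, e.g. 29, 16, 13, 9, 3.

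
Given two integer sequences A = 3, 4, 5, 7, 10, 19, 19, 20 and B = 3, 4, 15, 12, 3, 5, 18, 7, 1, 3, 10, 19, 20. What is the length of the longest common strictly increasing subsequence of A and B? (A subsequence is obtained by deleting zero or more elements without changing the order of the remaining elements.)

7

For each value that appears in both, track the longest common increasing run ending there.
The best achievable length is 7; one witness is 3, 4, 5, 7, 10, 19, 20 (A-positions 1,2,3,4,5,6,8, B-positions 1,2,6,8,11,12,13).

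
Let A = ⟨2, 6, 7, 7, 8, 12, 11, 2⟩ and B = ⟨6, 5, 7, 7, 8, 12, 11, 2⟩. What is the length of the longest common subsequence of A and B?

Backtracking the LCS table gives one alignment: 6 (A2,B1) → 7 (A3,B3) → 7 (A4,B4) → 8 (A5,B5) → 12 (A6,B6) → 11 (A7,B7) → 2 (A8,B8).
So the longest common subsequence has length 7.

7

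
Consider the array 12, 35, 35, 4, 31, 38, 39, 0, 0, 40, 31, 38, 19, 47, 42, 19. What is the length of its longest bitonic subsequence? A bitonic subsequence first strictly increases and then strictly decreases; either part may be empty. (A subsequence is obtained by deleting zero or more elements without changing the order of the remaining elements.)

8

One longest bitonic subsequence is 12, 35, 38, 39, 40, 47, 42, 19 (positions 1,2,6,7,10,14,15,16): it rises to 47 then falls. Length 8 is optimal.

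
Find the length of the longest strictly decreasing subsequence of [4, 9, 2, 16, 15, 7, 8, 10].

3

Scanning left to right, the best length ending at each element is: 4→1, 9→1, 2→2, 16→1, 15→2, 7→3, 8→3, 10→3.
So the longest decreasing subsequence has length 3, e.g. 16, 15, 7.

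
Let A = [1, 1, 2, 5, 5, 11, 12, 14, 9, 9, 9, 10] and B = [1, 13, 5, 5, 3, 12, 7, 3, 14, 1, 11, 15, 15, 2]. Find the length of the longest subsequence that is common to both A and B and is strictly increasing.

A longest common strictly increasing subsequence is 1, 5, 12, 14 (length 4); it appears in order in both A and B, and no longer such subsequence exists.

4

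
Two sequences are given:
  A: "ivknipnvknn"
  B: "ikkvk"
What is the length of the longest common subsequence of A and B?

4

A longest common subsequence is ikvk (length 4); the LCS DP confirms no longer common subsequence exists.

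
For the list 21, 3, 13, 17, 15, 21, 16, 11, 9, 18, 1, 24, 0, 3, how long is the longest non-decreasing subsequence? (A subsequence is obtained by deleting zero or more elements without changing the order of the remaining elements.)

6

Let dp[i] be the longest non-decreasing subsequence ending at position i. Then dp = [1, 1, 2, 3, 3, 4, 4, 2, 2, 5, 1, 6, 1, 2].
The maximum is 6; one witness is 3, 13, 15, 16, 18, 24 at positions 2,3,5,7,10,12.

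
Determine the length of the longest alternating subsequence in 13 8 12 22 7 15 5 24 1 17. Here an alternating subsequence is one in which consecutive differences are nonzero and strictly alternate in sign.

Track the best alternating length ending on an up-step vs a down-step at each position: up/down = 1/1, 1/2, 3/2, 3/1, 1/4, 5/4, 1/6, 7/1, 1/8, 9/8.
The maximum over both is 9; one such subsequence is 13, 8, 12, 7, 15, 5, 24, 1, 17.

9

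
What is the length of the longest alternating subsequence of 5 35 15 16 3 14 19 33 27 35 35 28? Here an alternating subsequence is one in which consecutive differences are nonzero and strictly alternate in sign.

A longest alternating subsequence is 5, 35, 15, 16, 3, 33, 27, 35, 28 (positions 1,2,3,4,5,8,9,10,12); its 8 consecutive differences strictly alternate in sign, and length 9 is optimal.

9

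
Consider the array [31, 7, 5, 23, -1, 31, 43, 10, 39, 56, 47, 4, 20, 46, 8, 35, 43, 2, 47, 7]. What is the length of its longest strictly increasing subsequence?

6

Let dp[i] be the longest increasing subsequence ending at position i. Then dp = [1, 1, 1, 2, 1, 3, 4, 2, 4, 5, 5, 2, 3, 5, 3, 4, 5, 2, 6, 3].
The maximum is 6; one witness is 7, 23, 31, 43, 46, 47 at positions 2,4,6,7,14,19.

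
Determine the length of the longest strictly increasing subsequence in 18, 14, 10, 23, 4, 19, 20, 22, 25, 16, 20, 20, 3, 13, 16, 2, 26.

6

One longest increasing subsequence is 18, 19, 20, 22, 25, 26 (positions 1,6,7,8,9,17), of length 6; no longer one exists.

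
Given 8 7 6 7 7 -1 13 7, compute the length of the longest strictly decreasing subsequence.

4

One longest decreasing subsequence is 8, 7, 6, -1 (positions 1,2,3,6), of length 4; no longer one exists.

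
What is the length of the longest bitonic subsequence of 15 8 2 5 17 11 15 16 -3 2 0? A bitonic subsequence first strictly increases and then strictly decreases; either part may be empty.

7

Let inc[i] be the LIS ending at i and dec[i] the longest strictly decreasing subsequence starting at i. inc = [1, 1, 1, 2, 3, 3, 4, 5, 1, 2, 2], dec = [5, 4, 2, 3, 4, 3, 3, 3, 1, 2, 1].
max_i inc[i]+dec[i]−1 = 7, with one witness 2, 5, 11, 15, 16, 2, 0.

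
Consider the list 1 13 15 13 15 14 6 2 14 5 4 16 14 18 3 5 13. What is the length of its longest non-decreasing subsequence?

7

One longest non-decreasing subsequence is 1, 13, 13, 14, 14, 16, 18 (positions 1,2,4,6,9,12,14), of length 7; no longer one exists.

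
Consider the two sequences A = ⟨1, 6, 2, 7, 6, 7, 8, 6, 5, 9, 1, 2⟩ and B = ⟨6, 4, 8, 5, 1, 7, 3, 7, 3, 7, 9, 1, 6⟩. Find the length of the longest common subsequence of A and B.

Backtracking the LCS table gives one alignment: 1 (A1,B5) → 7 (A4,B8) → 7 (A6,B10) → 9 (A10,B11) → 1 (A11,B12).
So the longest common subsequence has length 5.

5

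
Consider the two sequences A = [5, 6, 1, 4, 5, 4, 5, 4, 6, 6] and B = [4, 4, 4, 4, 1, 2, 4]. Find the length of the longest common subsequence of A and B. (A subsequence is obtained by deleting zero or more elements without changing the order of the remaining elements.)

3

A longest common subsequence is 4, 4, 4 (length 3); the LCS DP confirms no longer common subsequence exists.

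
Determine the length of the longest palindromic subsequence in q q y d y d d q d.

5

Using dp[i][j] = 2 + dp[i+1][j−1] if the ends match, else max(dp[i+1][j], dp[i][j−1]):
dp[1][9] = 5. A witness is qdddq at positions 2,4,6,7,8.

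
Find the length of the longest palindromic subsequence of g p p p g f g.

Using dp[i][j] = 2 + dp[i+1][j−1] if the ends match, else max(dp[i+1][j], dp[i][j−1]):
dp[1][7] = 5. A witness is gpppg at positions 1,2,3,4,7.

5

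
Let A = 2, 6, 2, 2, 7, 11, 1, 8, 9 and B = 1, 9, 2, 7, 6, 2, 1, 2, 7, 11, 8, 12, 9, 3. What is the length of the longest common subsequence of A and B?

A longest common subsequence is 2, 6, 2, 2, 7, 11, 8, 9 (length 8); the LCS DP confirms no longer common subsequence exists.

8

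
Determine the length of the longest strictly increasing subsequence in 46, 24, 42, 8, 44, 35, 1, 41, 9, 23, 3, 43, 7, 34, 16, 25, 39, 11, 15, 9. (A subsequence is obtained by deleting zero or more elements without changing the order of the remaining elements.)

6

Scanning left to right, the best length ending at each element is: 46→1, 24→1, 42→2, 8→1, 44→3, 35→2, 1→1, 41→3, 9→2, 23→3, 3→2, 43→4, 7→3, 34→4, 16→4, 25→5, 39→6, 11→4, 15→5, 9→4.
So the longest increasing subsequence has length 6, e.g. 1, 3, 7, 16, 25, 39.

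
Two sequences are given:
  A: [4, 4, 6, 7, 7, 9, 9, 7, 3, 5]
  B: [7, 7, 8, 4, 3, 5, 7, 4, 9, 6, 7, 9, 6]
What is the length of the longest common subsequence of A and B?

A longest common subsequence is 4, 4, 6, 7, 9 (length 5); the LCS DP confirms no longer common subsequence exists.

5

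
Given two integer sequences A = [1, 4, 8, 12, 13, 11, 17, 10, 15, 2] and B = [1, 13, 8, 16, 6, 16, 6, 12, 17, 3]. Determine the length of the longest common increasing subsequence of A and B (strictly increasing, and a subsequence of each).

4

A longest common strictly increasing subsequence is 1, 8, 12, 17 (length 4); it appears in order in both A and B, and no longer such subsequence exists.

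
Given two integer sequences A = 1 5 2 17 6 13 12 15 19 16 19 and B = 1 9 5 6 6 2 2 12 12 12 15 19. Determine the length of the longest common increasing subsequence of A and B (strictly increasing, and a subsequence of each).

A longest common strictly increasing subsequence is 1, 5, 6, 12, 15, 19 (length 6); it appears in order in both A and B, and no longer such subsequence exists.

6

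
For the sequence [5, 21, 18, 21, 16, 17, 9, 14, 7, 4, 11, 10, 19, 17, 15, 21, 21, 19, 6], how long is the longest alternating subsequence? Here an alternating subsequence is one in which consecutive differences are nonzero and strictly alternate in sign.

A longest alternating subsequence is 5, 21, 18, 21, 16, 17, 9, 14, 7, 11, 10, 19, 17, 21, 19 (positions 1,2,3,4,5,6,7,8,9,11,12,13,14,16,18); its 14 consecutive differences strictly alternate in sign, and length 15 is optimal.

15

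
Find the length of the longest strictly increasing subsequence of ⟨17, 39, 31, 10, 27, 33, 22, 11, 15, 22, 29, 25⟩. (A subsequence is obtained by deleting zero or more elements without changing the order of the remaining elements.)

Let dp[i] be the longest increasing subsequence ending at position i. Then dp = [1, 2, 2, 1, 2, 3, 2, 2, 3, 4, 5, 5].
The maximum is 5; one witness is 10, 11, 15, 22, 29 at positions 4,8,9,10,11.

5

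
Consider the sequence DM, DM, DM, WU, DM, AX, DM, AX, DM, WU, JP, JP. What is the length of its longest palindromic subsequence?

One longest palindromic subsequence is WU DM AX DM AX DM WU (positions 4,5,6,7,8,9,10); it reads the same forward and backward, and the interval DP gives dp[1][12] = 7.

7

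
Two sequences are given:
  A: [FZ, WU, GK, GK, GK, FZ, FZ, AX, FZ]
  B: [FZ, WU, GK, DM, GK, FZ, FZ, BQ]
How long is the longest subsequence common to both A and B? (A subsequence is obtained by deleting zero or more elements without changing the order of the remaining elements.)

Backtracking the LCS table gives one alignment: FZ (A1,B1) → WU (A2,B2) → GK (A3,B3) → GK (A5,B5) → FZ (A6,B6) → FZ (A7,B7).
So the longest common subsequence has length 6.

6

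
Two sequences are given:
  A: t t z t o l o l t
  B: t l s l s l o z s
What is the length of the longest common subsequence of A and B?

A longest common subsequence is tlo (length 3); the LCS DP confirms no longer common subsequence exists.

3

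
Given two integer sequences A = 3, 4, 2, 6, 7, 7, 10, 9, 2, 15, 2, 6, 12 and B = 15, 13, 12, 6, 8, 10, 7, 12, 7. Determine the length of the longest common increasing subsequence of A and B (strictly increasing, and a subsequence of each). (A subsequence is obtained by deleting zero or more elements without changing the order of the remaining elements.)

3

A longest common strictly increasing subsequence is 6, 10, 12 (length 3); it appears in order in both A and B, and no longer such subsequence exists.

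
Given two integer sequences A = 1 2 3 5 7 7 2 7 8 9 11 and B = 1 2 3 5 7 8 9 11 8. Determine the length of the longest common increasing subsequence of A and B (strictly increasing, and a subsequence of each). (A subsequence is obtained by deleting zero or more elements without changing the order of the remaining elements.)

For each value that appears in both, track the longest common increasing run ending there.
The best achievable length is 8; one witness is 1, 2, 3, 5, 7, 8, 9, 11 (A-positions 1,2,3,4,5,9,10,11, B-positions 1,2,3,4,5,6,7,8).

8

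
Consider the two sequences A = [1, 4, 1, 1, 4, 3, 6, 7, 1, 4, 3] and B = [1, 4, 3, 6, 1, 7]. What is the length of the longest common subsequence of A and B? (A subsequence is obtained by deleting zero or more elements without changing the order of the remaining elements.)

5

Backtracking the LCS table gives one alignment: 1 (A4,B1) → 4 (A5,B2) → 3 (A6,B3) → 6 (A7,B4) → 7 (A8,B6).
So the longest common subsequence has length 5.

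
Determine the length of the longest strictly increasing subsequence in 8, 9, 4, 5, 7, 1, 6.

3

One longest increasing subsequence is 4, 5, 7 (positions 3,4,5), of length 3; no longer one exists.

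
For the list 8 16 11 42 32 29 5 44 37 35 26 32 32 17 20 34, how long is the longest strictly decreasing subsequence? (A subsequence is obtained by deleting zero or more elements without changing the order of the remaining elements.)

Scanning left to right, the best length ending at each element is: 8→1, 16→1, 11→2, 42→1, 32→2, 29→3, 5→4, 44→1, 37→2, 35→3, 26→4, 32→4, 32→4, 17→5, 20→5, 34→4.
So the longest decreasing subsequence has length 5, e.g. 42, 32, 29, 26, 17.

5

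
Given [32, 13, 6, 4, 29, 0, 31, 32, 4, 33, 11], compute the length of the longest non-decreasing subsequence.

One longest non-decreasing subsequence is 13, 29, 31, 32, 33 (positions 2,5,7,8,10), of length 5; no longer one exists.

5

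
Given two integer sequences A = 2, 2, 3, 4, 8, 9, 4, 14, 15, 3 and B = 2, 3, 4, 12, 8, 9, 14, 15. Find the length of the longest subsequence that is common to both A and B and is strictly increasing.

7

For each value that appears in both, track the longest common increasing run ending there.
The best achievable length is 7; one witness is 2, 3, 4, 8, 9, 14, 15 (A-positions 1,3,4,5,6,8,9, B-positions 1,2,3,5,6,7,8).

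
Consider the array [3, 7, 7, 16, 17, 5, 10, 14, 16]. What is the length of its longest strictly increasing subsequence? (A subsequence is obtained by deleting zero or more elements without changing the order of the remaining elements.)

5

Let dp[i] be the longest increasing subsequence ending at position i. Then dp = [1, 2, 2, 3, 4, 2, 3, 4, 5].
The maximum is 5; one witness is 3, 7, 10, 14, 16 at positions 1,2,7,8,9.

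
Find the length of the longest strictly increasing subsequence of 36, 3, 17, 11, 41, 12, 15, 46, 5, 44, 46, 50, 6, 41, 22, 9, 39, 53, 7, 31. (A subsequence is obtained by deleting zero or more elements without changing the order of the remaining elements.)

8

Let dp[i] be the longest increasing subsequence ending at position i. Then dp = [1, 1, 2, 2, 3, 3, 4, 5, 2, 5, 6, 7, 3, 5, 5, 4, 6, 8, 4, 6].
The maximum is 8; one witness is 3, 11, 12, 15, 44, 46, 50, 53 at positions 2,4,6,7,10,11,12,18.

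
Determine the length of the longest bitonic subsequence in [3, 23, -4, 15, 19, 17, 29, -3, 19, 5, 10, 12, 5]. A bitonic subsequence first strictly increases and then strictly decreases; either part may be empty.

One longest bitonic subsequence is 3, 15, 19, 29, 19, 12, 5 (positions 1,4,5,7,9,12,13): it rises to 29 then falls. Length 7 is optimal.

7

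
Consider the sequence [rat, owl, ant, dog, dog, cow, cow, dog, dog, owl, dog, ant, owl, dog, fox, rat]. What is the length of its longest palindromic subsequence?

12

One longest palindromic subsequence is rat owl ant dog dog cow cow dog dog ant owl rat (positions 1,2,3,4,5,6,7,9,11,12,13,16); it reads the same forward and backward, and the interval DP gives dp[1][16] = 12.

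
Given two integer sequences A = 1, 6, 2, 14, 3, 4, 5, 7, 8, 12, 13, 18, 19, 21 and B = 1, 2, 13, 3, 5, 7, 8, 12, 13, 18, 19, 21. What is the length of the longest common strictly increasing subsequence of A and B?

11

For each value that appears in both, track the longest common increasing run ending there.
The best achievable length is 11; one witness is 1, 2, 3, 5, 7, 8, 12, 13, 18, 19, 21 (A-positions 1,3,5,7,8,9,10,11,12,13,14, B-positions 1,2,4,5,6,7,8,9,10,11,12).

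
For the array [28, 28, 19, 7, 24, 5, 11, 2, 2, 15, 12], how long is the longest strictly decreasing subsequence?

Let dp[i] be the longest decreasing subsequence ending at position i. Then dp = [1, 1, 2, 3, 2, 4, 3, 5, 5, 3, 4].
The maximum is 5; one witness is 28, 19, 7, 5, 2 at positions 1,3,4,6,8.

5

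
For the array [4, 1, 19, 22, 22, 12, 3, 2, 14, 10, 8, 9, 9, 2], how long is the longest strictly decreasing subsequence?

One longest decreasing subsequence is 19, 12, 10, 8, 2 (positions 3,6,10,11,14), of length 5; no longer one exists.

5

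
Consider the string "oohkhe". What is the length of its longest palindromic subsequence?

3

One longest palindromic subsequence is hkh (positions 3,4,5); it reads the same forward and backward, and the interval DP gives dp[1][6] = 3.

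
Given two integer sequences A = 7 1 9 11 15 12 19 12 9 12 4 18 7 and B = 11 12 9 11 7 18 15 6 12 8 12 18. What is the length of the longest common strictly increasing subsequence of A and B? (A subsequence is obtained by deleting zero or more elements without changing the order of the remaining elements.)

A longest common strictly increasing subsequence is 9, 11, 15, 18 (length 4); it appears in order in both A and B, and no longer such subsequence exists.

4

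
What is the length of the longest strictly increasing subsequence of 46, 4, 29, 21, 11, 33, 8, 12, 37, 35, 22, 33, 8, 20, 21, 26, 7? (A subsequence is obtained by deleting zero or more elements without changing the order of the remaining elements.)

Scanning left to right, the best length ending at each element is: 46→1, 4→1, 29→2, 21→2, 11→2, 33→3, 8→2, 12→3, 37→4, 35→4, 22→4, 33→5, 8→2, 20→4, 21→5, 26→6, 7→2.
So the longest increasing subsequence has length 6, e.g. 4, 11, 12, 20, 21, 26.

6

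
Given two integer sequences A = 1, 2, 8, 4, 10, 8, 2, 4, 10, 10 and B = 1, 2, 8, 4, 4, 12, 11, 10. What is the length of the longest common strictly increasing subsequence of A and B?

For each value that appears in both, track the longest common increasing run ending there.
The best achievable length is 4; one witness is 1, 2, 8, 10 (A-positions 1,2,3,5, B-positions 1,2,3,8).

4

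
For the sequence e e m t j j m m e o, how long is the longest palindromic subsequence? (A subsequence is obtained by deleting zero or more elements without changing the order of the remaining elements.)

6

Using dp[i][j] = 2 + dp[i+1][j−1] if the ends match, else max(dp[i+1][j], dp[i][j−1]):
dp[1][10] = 6. A witness is emjjme at positions 2,3,5,6,8,9.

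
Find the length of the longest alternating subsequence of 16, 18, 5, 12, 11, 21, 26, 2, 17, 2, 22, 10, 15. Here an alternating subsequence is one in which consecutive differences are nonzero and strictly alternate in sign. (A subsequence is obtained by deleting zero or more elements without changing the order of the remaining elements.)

Track the best alternating length ending on an up-step vs a down-step at each position: up/down = 1/1, 2/1, 1/3, 4/3, 4/5, 6/1, 6/1, 1/7, 8/7, 1/9, 10/7, 10/11, 12/11.
The maximum over both is 12; one such subsequence is 16, 18, 5, 12, 11, 21, 2, 17, 2, 22, 10, 15.

12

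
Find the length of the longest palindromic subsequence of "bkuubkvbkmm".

6

Using dp[i][j] = 2 + dp[i+1][j−1] if the ends match, else max(dp[i+1][j], dp[i][j−1]):
dp[1][11] = 6. A witness is bkuukb at positions 1,2,3,4,6,8.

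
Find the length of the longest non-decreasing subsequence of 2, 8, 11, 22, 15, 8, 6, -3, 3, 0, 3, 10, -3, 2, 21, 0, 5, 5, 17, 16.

Let dp[i] be the longest non-decreasing subsequence ending at position i. Then dp = [1, 2, 3, 4, 4, 3, 2, 1, 2, 2, 3, 4, 2, 3, 5, 3, 4, 5, 6, 6].
The maximum is 6; one witness is 2, 3, 3, 5, 5, 17 at positions 1,9,11,17,18,19.

6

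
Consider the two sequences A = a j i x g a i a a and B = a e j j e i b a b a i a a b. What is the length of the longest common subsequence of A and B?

A longest common subsequence is ajiaiaa (length 7); the LCS DP confirms no longer common subsequence exists.

7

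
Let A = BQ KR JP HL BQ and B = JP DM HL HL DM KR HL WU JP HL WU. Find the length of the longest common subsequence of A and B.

3

A longest common subsequence is KR, JP, HL (length 3); the LCS DP confirms no longer common subsequence exists.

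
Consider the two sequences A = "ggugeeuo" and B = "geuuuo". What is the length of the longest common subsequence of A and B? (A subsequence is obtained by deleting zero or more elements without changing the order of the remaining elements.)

4

A longest common subsequence is guuo (length 4); the LCS DP confirms no longer common subsequence exists.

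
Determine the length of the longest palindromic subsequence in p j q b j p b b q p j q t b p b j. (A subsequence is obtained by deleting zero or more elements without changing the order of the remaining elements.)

One longest palindromic subsequence is jbpbqjqbpbj (positions 2,4,6,7,9,11,12,14,15,16,17); it reads the same forward and backward, and the interval DP gives dp[1][17] = 11.

11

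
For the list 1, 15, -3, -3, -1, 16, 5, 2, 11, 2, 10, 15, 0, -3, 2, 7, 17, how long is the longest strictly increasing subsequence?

One longest increasing subsequence is -3, -1, 5, 11, 15, 17 (positions 3,5,7,9,12,17), of length 6; no longer one exists.

6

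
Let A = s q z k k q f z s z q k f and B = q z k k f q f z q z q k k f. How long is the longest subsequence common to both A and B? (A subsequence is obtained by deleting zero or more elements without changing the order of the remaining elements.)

Backtracking the LCS table gives one alignment: q (A2,B1) → z (A3,B2) → k (A4,B3) → k (A5,B4) → q (A6,B6) → f (A7,B7) → z (A8,B8) → z (A10,B10) → q (A11,B11) → k (A12,B13) → f (A13,B14).
So the longest common subsequence has length 11.

11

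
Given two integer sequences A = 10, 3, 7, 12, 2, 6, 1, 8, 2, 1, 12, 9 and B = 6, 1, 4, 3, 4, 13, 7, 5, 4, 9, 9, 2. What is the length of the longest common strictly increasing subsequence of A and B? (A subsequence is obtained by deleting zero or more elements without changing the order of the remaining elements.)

For each value that appears in both, track the longest common increasing run ending there.
The best achievable length is 3; one witness is 3, 7, 9 (A-positions 2,3,12, B-positions 4,7,10).

3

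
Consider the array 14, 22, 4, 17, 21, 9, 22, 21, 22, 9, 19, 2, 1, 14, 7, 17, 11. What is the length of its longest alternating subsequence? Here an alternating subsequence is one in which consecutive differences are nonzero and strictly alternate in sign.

Track the best alternating length ending on an up-step vs a down-step at each position: up/down = 1/1, 2/1, 1/3, 4/3, 4/3, 4/5, 6/1, 6/7, 8/1, 4/9, 10/9, 1/11, 1/11, 12/11, 12/13, 14/11, 14/15.
The maximum over both is 15; one such subsequence is 14, 22, 4, 17, 9, 22, 21, 22, 9, 19, 2, 14, 7, 17, 11.

15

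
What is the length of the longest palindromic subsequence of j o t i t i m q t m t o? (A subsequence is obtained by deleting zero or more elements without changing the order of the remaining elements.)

One longest palindromic subsequence is otmtmto (positions 2,3,7,9,10,11,12); it reads the same forward and backward, and the interval DP gives dp[1][12] = 7.

7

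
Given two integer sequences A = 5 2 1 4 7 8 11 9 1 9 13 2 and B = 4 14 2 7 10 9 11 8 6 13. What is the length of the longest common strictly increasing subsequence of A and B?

For each value that appears in both, track the longest common increasing run ending there.
The best achievable length is 4; one witness is 4, 7, 9, 13 (A-positions 4,5,8,11, B-positions 1,4,6,10).

4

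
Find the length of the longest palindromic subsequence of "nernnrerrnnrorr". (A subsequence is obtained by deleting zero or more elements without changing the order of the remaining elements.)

9

One longest palindromic subsequence is rnnrrrnnr (positions 3,4,5,6,8,9,10,11,15); it reads the same forward and backward, and the interval DP gives dp[1][15] = 9.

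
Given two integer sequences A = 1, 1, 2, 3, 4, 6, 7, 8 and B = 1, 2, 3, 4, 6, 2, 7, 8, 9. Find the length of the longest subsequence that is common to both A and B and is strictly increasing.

For each value that appears in both, track the longest common increasing run ending there.
The best achievable length is 7; one witness is 1, 2, 3, 4, 6, 7, 8 (A-positions 1,3,4,5,6,7,8, B-positions 1,2,3,4,5,7,8).

7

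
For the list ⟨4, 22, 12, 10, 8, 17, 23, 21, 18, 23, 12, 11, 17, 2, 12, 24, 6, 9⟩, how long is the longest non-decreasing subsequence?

One longest non-decreasing subsequence is 4, 12, 17, 23, 23, 24 (positions 1,3,6,7,10,16), of length 6; no longer one exists.

6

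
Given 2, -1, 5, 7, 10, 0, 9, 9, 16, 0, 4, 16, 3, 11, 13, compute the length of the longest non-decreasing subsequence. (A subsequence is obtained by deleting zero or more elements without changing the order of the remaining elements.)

Let dp[i] be the longest non-decreasing subsequence ending at position i. Then dp = [1, 1, 2, 3, 4, 2, 4, 5, 6, 3, 4, 7, 4, 6, 7].
The maximum is 7; one witness is 2, 5, 7, 9, 9, 16, 16 at positions 1,3,4,7,8,9,12.

7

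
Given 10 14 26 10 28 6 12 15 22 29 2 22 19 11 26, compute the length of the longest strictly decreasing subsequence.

4

One longest decreasing subsequence is 14, 10, 6, 2 (positions 2,4,6,11), of length 4; no longer one exists.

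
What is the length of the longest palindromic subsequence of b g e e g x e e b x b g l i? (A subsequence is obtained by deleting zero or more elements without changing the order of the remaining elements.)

7

One longest palindromic subsequence is geexeeg (positions 2,3,4,6,7,8,12); it reads the same forward and backward, and the interval DP gives dp[1][14] = 7.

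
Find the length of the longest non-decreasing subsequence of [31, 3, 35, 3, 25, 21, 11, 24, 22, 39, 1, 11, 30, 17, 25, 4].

One longest non-decreasing subsequence is 3, 3, 11, 11, 17, 25 (positions 2,4,7,12,14,15), of length 6; no longer one exists.

6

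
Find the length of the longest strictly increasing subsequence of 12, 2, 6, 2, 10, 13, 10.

4

Scanning left to right, the best length ending at each element is: 12→1, 2→1, 6→2, 2→1, 10→3, 13→4, 10→3.
So the longest increasing subsequence has length 4, e.g. 2, 6, 10, 13.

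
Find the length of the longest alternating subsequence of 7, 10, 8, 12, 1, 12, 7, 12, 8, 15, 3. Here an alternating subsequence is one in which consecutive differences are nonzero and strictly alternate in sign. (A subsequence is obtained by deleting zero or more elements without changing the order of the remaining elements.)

Track the best alternating length ending on an up-step vs a down-step at each position: up/down = 1/1, 2/1, 2/3, 4/1, 1/5, 6/1, 6/7, 8/1, 8/9, 10/1, 6/11.
The maximum over both is 11; one such subsequence is 7, 10, 8, 12, 1, 12, 7, 12, 8, 15, 3.

11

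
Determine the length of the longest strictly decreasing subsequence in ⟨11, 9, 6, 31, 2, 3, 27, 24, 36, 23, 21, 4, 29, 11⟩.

One longest decreasing subsequence is 31, 27, 24, 23, 21, 4 (positions 4,7,8,10,11,12), of length 6; no longer one exists.

6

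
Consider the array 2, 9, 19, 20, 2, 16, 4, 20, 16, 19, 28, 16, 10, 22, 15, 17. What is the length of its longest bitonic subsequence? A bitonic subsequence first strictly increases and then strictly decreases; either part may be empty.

One longest bitonic subsequence is 2, 9, 19, 20, 19, 16, 15 (positions 1,2,3,4,10,12,15): it rises to 20 then falls. Length 7 is optimal.

7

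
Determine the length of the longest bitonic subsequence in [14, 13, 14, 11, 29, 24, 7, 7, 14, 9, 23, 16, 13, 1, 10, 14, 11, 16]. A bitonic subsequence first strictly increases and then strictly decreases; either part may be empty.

Let inc[i] be the LIS ending at i and dec[i] the longest strictly decreasing subsequence starting at i. inc = [1, 1, 2, 1, 3, 3, 1, 1, 2, 2, 3, 3, 3, 1, 3, 4, 4, 5], dec = [5, 4, 4, 3, 6, 5, 2, 2, 3, 2, 4, 3, 2, 1, 1, 2, 1, 1].
max_i inc[i]+dec[i]−1 = 8, with one witness 13, 14, 29, 24, 23, 16, 14, 11.

8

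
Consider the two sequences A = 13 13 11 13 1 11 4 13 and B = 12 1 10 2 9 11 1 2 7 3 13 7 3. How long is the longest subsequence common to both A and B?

3

A longest common subsequence is 11, 1, 13 (length 3); the LCS DP confirms no longer common subsequence exists.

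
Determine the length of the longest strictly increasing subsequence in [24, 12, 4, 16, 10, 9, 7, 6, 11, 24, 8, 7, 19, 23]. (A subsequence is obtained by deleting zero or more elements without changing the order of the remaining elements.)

Let dp[i] be the longest increasing subsequence ending at position i. Then dp = [1, 1, 1, 2, 2, 2, 2, 2, 3, 4, 3, 3, 4, 5].
The maximum is 5; one witness is 4, 10, 11, 19, 23 at positions 3,5,9,13,14.

5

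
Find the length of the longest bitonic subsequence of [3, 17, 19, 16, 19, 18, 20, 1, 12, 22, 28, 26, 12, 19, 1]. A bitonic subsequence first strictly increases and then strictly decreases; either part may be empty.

9

Let inc[i] be the LIS ending at i and dec[i] the longest strictly decreasing subsequence starting at i. inc = [1, 2, 3, 2, 3, 3, 4, 1, 2, 5, 6, 6, 2, 4, 1], dec = [2, 4, 4, 3, 4, 3, 3, 1, 2, 3, 4, 3, 2, 2, 1].
max_i inc[i]+dec[i]−1 = 9, with one witness 3, 17, 19, 20, 22, 28, 26, 19, 1.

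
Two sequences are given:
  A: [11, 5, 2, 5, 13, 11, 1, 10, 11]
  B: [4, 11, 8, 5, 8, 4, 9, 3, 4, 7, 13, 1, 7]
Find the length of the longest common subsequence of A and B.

4

Backtracking the LCS table gives one alignment: 11 (A1,B2) → 5 (A2,B4) → 13 (A5,B11) → 1 (A7,B12).
So the longest common subsequence has length 4.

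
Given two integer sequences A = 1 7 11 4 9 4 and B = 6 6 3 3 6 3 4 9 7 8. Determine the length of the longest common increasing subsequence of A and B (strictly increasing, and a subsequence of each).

2

A longest common strictly increasing subsequence is 4, 9 (length 2); it appears in order in both A and B, and no longer such subsequence exists.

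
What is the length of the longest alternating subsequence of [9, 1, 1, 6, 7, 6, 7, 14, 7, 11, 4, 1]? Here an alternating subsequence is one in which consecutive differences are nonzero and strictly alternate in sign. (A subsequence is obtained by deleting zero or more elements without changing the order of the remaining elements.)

Track the best alternating length ending on an up-step vs a down-step at each position: up/down = 1/1, 1/2, 1/2, 3/2, 3/2, 3/4, 5/2, 5/1, 5/6, 7/6, 3/8, 1/8.
The maximum over both is 8; one such subsequence is 9, 1, 7, 6, 14, 7, 11, 4.

8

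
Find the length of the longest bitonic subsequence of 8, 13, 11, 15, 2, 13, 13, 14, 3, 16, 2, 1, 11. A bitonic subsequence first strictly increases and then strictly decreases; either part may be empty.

One longest bitonic subsequence is 8, 13, 15, 14, 3, 2, 1 (positions 1,2,4,8,9,11,12): it rises to 15 then falls. Length 7 is optimal.

7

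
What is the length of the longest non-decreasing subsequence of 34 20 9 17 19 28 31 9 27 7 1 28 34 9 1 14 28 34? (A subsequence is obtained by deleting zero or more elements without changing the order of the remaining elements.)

Let dp[i] be the longest non-decreasing subsequence ending at position i. Then dp = [1, 1, 1, 2, 3, 4, 5, 2, 4, 1, 1, 5, 6, 3, 2, 4, 6, 7].
The maximum is 7; one witness is 9, 17, 19, 28, 31, 34, 34 at positions 3,4,5,6,7,13,18.

7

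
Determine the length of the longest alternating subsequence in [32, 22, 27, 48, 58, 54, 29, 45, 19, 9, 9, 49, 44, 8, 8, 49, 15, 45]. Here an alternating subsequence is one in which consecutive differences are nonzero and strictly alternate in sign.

A longest alternating subsequence is 32, 22, 48, 29, 45, 19, 49, 44, 49, 15, 45 (positions 1,2,4,7,8,9,12,13,16,17,18); its 10 consecutive differences strictly alternate in sign, and length 11 is optimal.

11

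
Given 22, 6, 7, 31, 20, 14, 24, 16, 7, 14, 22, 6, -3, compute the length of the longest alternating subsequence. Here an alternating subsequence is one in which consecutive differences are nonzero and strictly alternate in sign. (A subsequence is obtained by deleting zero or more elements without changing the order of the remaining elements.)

8

A longest alternating subsequence is 22, 6, 31, 20, 24, 7, 14, 6 (positions 1,2,4,5,7,9,10,12); its 7 consecutive differences strictly alternate in sign, and length 8 is optimal.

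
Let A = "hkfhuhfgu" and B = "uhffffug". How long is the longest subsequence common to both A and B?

Backtracking the LCS table gives one alignment: h (A1,B2) → f (A3,B6) → u (A5,B7) → g (A8,B8).
So the longest common subsequence has length 4.

4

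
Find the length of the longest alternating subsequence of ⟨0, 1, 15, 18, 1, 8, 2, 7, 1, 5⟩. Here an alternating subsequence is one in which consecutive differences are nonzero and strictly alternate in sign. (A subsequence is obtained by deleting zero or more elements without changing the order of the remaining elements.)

A longest alternating subsequence is 0, 15, 1, 8, 2, 7, 1, 5 (positions 1,3,5,6,7,8,9,10); its 7 consecutive differences strictly alternate in sign, and length 8 is optimal.

8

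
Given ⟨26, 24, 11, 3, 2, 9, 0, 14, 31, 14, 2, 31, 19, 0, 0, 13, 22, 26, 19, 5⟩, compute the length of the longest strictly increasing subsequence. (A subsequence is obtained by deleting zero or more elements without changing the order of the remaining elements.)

Scanning left to right, the best length ending at each element is: 26→1, 24→1, 11→1, 3→1, 2→1, 9→2, 0→1, 14→3, 31→4, 14→3, 2→2, 31→4, 19→4, 0→1, 0→1, 13→3, 22→5, 26→6, 19→4, 5→3.
So the longest increasing subsequence has length 6, e.g. 3, 9, 14, 19, 22, 26.

6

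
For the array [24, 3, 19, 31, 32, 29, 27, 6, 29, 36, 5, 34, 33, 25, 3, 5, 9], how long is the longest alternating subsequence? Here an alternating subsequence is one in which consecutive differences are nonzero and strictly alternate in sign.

9

A longest alternating subsequence is 24, 3, 31, 27, 29, 5, 34, 3, 5 (positions 1,2,4,7,9,11,12,15,16); its 8 consecutive differences strictly alternate in sign, and length 9 is optimal.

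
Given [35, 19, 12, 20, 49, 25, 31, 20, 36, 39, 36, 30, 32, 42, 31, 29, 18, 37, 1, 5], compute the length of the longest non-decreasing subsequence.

One longest non-decreasing subsequence is 19, 20, 25, 31, 36, 39, 42 (positions 2,4,6,7,9,10,14), of length 7; no longer one exists.

7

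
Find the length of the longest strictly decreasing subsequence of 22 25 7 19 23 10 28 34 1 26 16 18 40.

4

One longest decreasing subsequence is 22, 19, 10, 1 (positions 1,4,6,9), of length 4; no longer one exists.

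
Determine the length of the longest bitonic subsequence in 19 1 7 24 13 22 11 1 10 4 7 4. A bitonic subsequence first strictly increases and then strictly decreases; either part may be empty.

One longest bitonic subsequence is 1, 7, 24, 22, 11, 10, 7, 4 (positions 2,3,4,6,7,9,11,12): it rises to 24 then falls. Length 8 is optimal.

8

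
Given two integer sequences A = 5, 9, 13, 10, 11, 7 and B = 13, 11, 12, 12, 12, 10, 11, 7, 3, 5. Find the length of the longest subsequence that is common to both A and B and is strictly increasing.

For each value that appears in both, track the longest common increasing run ending there.
The best achievable length is 2; one witness is 10, 11 (A-positions 4,5, B-positions 6,7).

2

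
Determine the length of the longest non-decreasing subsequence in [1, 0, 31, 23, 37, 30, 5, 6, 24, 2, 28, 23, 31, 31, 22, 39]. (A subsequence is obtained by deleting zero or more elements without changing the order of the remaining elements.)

One longest non-decreasing subsequence is 1, 5, 6, 24, 28, 31, 31, 39 (positions 1,7,8,9,11,13,14,16), of length 8; no longer one exists.

8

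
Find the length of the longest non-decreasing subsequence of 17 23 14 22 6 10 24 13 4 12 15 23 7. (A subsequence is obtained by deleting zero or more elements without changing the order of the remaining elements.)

5

Let dp[i] be the longest non-decreasing subsequence ending at position i. Then dp = [1, 2, 1, 2, 1, 2, 3, 3, 1, 3, 4, 5, 2].
The maximum is 5; one witness is 6, 10, 13, 15, 23 at positions 5,6,8,11,12.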